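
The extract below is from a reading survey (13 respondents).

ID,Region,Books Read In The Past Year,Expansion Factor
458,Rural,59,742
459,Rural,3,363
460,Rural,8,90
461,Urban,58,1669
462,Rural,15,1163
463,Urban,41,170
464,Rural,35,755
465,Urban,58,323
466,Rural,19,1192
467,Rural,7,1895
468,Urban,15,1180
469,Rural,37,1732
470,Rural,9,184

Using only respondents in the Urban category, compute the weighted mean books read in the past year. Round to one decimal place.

Urban rows: 461, 463, 465, 468
Weighted sum = 140206
Sum of weights = 3342
Weighted mean = 140206 / 3342 = 41.952723

42.0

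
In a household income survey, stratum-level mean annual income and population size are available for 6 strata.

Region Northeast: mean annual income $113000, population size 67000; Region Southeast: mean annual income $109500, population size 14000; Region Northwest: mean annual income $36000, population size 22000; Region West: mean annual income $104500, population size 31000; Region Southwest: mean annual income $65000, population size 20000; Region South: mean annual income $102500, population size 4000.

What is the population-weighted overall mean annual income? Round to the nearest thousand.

94000

Σ Nₕ·x̄ₕ = 113000×67000 + 109500×14000 + 36000×22000 + 104500×31000 + 65000×20000 + 102500×4000
  = 14845500000
Σ Nₕ = 67000 + 14000 + 22000 + 31000 + 20000 + 4000 = 158000
Overall mean = 14845500000 / 158000 = 93958.861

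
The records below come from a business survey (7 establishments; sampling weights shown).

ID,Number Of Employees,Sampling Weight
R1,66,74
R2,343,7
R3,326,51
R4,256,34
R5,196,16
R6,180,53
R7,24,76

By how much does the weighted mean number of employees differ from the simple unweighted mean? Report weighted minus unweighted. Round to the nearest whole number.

-47

Unweighted sum = 1391
Unweighted mean = 1391 / 7 = 198.71429
Weighted sum = 66×74 + 343×7 + 326×51 + 256×34 + 196×16 + 180×53 + 24×76
  = 4884 + 2401 + 16626 + 8704 + 3136 + 9540 + 1824 = 47115
Sum of weights = 74 + 7 + 51 + 34 + 16 + 53 + 76 = 311
Weighted mean = 47115 / 311 = 151.49518
Difference (weighted minus unweighted) = -47.219109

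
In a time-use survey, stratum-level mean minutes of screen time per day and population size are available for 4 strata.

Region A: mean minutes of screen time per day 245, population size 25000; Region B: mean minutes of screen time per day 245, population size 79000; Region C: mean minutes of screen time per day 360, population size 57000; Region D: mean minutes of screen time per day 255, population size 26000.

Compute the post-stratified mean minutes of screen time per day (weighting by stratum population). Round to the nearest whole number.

281

Σ Nₕ·x̄ₕ = 245×25000 + 245×79000 + 360×57000 + 255×26000
  = 6125000 + 19355000 + 20520000 + 6630000 = 52630000
Σ Nₕ = 25000 + 79000 + 57000 + 26000 = 187000
Overall mean = 52630000 / 187000 = 281.44385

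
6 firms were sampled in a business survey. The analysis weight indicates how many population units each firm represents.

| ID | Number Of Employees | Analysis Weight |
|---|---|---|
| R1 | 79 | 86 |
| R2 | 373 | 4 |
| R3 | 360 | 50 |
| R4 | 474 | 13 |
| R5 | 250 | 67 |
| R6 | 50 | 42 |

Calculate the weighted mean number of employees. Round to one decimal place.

195.8

Weighted sum = 79×86 + 373×4 + 360×50 + 474×13 + 250×67 + 50×42
  = 6794 + 1492 + 18000 + 6162 + 16750 + 2100 = 51298
Sum of weights = 86 + 4 + 50 + 13 + 67 + 42 = 262
Weighted mean = 51298 / 262 = 195.79389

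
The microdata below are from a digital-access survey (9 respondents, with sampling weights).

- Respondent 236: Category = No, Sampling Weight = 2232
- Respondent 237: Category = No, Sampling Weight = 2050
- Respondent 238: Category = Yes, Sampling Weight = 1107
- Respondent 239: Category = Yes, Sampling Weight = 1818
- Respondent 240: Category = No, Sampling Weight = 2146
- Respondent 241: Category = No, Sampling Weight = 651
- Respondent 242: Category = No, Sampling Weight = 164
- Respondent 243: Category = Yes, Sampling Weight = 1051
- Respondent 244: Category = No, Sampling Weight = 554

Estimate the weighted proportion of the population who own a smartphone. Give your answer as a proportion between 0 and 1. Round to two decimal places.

0.34

Sum of weights for 'Yes' = 1107 + 1818 + 1051 = 3976
Total weight = 2232 + 2050 + 1107 + 1818 + 2146 + 651 + 164 + 1051 + 554 = 11773
Weighted proportion = 3976 / 11773 = 0.33772191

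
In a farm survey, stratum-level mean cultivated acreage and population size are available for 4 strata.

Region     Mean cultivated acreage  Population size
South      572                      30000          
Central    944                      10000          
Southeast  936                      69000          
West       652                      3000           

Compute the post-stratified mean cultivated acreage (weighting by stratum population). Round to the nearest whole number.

832

Σ Nₕ·x̄ₕ = 572×30000 + 944×10000 + 936×69000 + 652×3000
  = 17160000 + 9440000 + 64584000 + 1956000 = 93140000
Σ Nₕ = 30000 + 10000 + 69000 + 3000 = 112000
Overall mean = 93140000 / 112000 = 831.60714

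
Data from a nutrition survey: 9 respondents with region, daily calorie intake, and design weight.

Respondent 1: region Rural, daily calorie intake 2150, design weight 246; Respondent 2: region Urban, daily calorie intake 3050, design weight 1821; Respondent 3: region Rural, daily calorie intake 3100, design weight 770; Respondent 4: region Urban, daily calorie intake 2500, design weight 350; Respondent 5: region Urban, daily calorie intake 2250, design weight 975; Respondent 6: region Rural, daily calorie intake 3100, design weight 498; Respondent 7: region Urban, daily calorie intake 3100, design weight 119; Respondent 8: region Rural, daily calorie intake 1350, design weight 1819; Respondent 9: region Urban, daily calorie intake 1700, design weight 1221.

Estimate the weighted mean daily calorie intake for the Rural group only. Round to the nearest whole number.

2075

Rural rows: 1, 3, 6, 8
Weighted sum = 2150×246 + 3100×770 + 3100×498 + 1350×1819
  = 528900 + 2387000 + 1543800 + 2455650 = 6915350
Sum of weights = 246 + 770 + 498 + 1819 = 3333
Weighted mean = 6915350 / 3333 = 2074.8125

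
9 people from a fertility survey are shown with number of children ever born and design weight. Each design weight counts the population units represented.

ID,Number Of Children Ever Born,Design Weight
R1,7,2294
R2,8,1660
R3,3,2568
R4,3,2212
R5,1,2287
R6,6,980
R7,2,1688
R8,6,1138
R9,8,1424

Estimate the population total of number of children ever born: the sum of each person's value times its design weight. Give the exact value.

73441

Weighted total = 73441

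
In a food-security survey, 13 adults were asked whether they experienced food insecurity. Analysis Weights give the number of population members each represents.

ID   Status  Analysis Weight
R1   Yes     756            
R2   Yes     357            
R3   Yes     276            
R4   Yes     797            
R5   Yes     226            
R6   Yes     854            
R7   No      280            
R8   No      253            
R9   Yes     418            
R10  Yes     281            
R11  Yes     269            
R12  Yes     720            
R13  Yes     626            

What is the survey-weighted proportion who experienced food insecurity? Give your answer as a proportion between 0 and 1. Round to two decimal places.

0.91

Sum of weights for 'Yes' = 756 + 357 + 276 + 797 + 226 + 854 + 418 + 281 + 269 + 720 + 626 = 5580
Total weight = 6113
Weighted proportion = 5580 / 6113 = 0.91280877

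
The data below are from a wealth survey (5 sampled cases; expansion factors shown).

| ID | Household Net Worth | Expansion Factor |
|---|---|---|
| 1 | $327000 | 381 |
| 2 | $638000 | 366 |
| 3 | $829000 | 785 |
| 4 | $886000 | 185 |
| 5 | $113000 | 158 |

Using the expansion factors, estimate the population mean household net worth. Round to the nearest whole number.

634999

Weighted sum = 327000×381 + 638000×366 + 829000×785 + 886000×185 + 113000×158
  = 124587000 + 233508000 + 650765000 + 163910000 + 17854000 = 1190624000
Sum of weights = 381 + 366 + 785 + 185 + 158 = 1875
Weighted mean = 1190624000 / 1875 = 634999.47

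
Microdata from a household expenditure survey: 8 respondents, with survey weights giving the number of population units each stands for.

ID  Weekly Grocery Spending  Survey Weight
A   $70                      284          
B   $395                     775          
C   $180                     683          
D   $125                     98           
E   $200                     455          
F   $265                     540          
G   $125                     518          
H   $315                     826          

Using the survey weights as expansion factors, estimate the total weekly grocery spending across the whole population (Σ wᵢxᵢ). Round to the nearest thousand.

Weighted total = 70×284 + 395×775 + 180×683 + 125×98 + 200×455 + 265×540 + 125×518 + 315×826
  = 19880 + 306125 + 122940 + 12250 + 91000 + 143100 + 64750 + 260190 = 1020235

1020000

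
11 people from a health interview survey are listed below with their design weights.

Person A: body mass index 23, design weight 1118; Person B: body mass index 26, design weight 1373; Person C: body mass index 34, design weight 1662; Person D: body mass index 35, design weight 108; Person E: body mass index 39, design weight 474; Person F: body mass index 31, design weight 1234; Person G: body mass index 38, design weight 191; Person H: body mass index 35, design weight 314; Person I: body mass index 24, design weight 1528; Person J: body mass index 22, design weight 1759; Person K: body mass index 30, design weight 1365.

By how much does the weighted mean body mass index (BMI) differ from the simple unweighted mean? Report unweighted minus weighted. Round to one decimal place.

2.5

Unweighted sum = 23 + 26 + 34 + 35 + 39 + 31 + 38 + 35 + 24 + 22 + 30 = 337
Unweighted mean = 337 / 11 = 30.636364
Weighted sum = 23×1118 + 26×1373 + 34×1662 + 35×108 + 39×474 + 31×1234 + 38×191 + 35×314 + 24×1528 + 22×1759 + 30×1365
  = 25714 + 35698 + 56508 + 3780 + 18486 + 38254 + 7258 + 10990 + 36672 + 38698 + 40950 = 313008
Sum of weights = 1118 + 1373 + 1662 + 108 + 474 + 1234 + 191 + 314 + 1528 + 1759 + 1365 = 11126
Weighted mean = 313008 / 11126 = 28.133022
Difference (unweighted minus weighted) = 2.5033419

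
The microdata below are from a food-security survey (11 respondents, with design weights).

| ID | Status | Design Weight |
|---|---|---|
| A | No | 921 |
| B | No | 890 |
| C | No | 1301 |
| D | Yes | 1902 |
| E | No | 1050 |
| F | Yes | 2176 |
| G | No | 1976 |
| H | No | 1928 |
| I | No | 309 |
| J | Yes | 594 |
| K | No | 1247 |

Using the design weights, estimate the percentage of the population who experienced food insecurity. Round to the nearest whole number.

Sum of weights for 'Yes' = 1902 + 2176 + 594 = 4672
Total weight = 921 + 890 + 1301 + 1902 + 1050 + 2176 + 1976 + 1928 + 309 + 594 + 1247 = 14294
Weighted proportion = 4672 / 14294 = 0.32685043 → 32.685043%

33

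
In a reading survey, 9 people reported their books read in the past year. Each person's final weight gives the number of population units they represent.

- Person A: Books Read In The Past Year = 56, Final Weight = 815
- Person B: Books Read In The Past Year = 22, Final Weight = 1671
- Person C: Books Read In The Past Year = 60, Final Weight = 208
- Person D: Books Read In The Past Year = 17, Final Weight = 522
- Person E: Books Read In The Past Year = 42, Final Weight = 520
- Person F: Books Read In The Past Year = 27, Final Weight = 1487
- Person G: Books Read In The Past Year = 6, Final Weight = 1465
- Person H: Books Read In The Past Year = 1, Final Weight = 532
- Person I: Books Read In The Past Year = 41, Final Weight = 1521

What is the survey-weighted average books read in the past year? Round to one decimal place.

27.2

Weighted sum = 56×815 + 22×1671 + 60×208 + 17×522 + 42×520 + 27×1487 + 6×1465 + 1×532 + 41×1521
  = 45640 + 36762 + 12480 + 8874 + 21840 + 40149 + 8790 + 532 + 62361 = 237428
Sum of weights = 8741
Weighted mean = 237428 / 8741 = 27.162567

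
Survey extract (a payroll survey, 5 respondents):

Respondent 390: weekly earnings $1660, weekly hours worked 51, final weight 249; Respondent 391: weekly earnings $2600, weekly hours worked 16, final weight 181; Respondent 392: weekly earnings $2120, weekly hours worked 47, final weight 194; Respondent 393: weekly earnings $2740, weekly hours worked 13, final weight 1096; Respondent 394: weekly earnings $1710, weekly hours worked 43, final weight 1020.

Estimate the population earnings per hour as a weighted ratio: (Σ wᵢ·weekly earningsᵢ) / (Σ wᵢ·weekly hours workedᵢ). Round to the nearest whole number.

73

Σ wᵢ·y = 1660×249 + 2600×181 + 2120×194 + 2740×1096 + 1710×1020
  = 6042460
Σ wᵢ·x = 51×249 + 16×181 + 47×194 + 13×1096 + 43×1020
  = 82821
Ratio = 6042460 / 82821 = 72.958066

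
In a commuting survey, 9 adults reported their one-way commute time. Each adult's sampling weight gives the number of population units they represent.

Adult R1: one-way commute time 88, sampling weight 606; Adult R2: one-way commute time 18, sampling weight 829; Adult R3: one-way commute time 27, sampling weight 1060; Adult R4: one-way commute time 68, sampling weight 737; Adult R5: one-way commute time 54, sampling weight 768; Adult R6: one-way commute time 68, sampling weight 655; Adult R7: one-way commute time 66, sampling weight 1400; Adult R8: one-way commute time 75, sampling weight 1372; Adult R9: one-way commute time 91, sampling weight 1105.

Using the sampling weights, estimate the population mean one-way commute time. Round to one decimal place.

62.0

Weighted sum = 88×606 + 18×829 + 27×1060 + 68×737 + 54×768 + 68×655 + 66×1400 + 75×1372 + 91×1105
  = 528853
Sum of weights = 606 + 829 + 1060 + 737 + 768 + 655 + 1400 + 1372 + 1105 = 8532
Weighted mean = 528853 / 8532 = 61.984646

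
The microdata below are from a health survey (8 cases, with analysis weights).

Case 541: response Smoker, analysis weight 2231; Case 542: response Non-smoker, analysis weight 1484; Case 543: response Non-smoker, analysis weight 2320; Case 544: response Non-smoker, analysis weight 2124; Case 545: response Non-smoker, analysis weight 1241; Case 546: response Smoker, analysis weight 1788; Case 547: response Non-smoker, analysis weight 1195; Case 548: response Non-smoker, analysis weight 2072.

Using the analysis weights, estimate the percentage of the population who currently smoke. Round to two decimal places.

27.80

Sum of weights for 'Smoker' = 2231 + 1788 = 4019
Total weight = 2231 + 1484 + 2320 + 2124 + 1241 + 1788 + 1195 + 2072 = 14455
Weighted proportion = 4019 / 14455 = 0.27803528 → 27.803528%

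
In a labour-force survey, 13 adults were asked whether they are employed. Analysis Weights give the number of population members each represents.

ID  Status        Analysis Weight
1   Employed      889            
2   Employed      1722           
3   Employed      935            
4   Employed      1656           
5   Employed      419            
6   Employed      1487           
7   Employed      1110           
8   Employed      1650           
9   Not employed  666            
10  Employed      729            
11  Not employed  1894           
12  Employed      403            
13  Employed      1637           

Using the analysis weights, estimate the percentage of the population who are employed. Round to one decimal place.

Sum of weights for 'Employed' = 889 + 1722 + 935 + 1656 + 419 + 1487 + 1110 + 1650 + 729 + 403 + 1637 = 12637
Total weight = 15197
Weighted proportion = 12637 / 15197 = 0.8315457 → 83.15457%

83.2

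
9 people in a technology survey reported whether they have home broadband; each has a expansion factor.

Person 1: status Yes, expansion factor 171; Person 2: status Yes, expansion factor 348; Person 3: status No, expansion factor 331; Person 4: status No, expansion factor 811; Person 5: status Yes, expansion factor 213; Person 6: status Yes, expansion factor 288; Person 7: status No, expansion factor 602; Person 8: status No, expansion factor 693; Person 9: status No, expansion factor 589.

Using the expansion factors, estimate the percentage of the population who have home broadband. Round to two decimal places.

25.21

Sum of weights for 'Yes' = 171 + 348 + 213 + 288 = 1020
Total weight = 171 + 348 + 331 + 811 + 213 + 288 + 602 + 693 + 589 = 4046
Weighted proportion = 1020 / 4046 = 0.25210084 → 25.210084%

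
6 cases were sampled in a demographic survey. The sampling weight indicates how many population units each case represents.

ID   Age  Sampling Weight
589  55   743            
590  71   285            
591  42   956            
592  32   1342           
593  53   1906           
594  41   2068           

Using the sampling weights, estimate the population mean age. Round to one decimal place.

Weighted sum = 330002
Sum of weights = 743 + 285 + 956 + 1342 + 1906 + 2068 = 7300
Weighted mean = 330002 / 7300 = 45.205753

45.2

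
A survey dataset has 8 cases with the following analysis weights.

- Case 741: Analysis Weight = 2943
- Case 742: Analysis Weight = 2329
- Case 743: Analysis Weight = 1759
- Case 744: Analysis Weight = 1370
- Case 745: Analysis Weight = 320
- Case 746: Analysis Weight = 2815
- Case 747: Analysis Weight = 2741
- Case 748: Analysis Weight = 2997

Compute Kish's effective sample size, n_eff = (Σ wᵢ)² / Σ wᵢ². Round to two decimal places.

6.85

Σ wᵢ = 2943 + 2329 + 1759 + 1370 + 320 + 2815 + 2741 + 2997 = 17274
Σ wᵢ² = 8661249 + 5424241 + 3094081 + 1876900 + 102400 + 7924225 + 7513081 + 8982009 = 43578186
n_eff = 17274² / 43578186 = 298391076 / 43578186 = 6.8472578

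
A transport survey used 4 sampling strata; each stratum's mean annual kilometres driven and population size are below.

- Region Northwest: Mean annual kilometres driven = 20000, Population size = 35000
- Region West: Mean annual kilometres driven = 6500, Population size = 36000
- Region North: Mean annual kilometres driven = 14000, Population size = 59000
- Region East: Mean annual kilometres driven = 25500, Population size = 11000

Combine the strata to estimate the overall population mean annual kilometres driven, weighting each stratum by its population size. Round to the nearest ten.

Σ Nₕ·x̄ₕ = 20000×35000 + 6500×36000 + 14000×59000 + 25500×11000
  = 2040500000
Σ Nₕ = 35000 + 36000 + 59000 + 11000 = 141000
Overall mean = 2040500000 / 141000 = 14471.631

14470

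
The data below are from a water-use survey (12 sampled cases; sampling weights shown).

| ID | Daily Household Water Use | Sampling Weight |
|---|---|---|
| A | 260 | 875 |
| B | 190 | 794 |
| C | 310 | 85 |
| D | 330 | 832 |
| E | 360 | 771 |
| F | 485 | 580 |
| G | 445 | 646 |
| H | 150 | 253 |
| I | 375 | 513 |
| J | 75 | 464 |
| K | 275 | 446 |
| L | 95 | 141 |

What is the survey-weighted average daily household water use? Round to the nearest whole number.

Weighted sum = 260×875 + 190×794 + 310×85 + 330×832 + 360×771 + 485×580 + 445×646 + 150×253 + 375×513 + 75×464 + 275×446 + 95×141
  = 1926770
Sum of weights = 875 + 794 + 85 + 832 + 771 + 580 + 646 + 253 + 513 + 464 + 446 + 141 = 6400
Weighted mean = 1926770 / 6400 = 301.05781

301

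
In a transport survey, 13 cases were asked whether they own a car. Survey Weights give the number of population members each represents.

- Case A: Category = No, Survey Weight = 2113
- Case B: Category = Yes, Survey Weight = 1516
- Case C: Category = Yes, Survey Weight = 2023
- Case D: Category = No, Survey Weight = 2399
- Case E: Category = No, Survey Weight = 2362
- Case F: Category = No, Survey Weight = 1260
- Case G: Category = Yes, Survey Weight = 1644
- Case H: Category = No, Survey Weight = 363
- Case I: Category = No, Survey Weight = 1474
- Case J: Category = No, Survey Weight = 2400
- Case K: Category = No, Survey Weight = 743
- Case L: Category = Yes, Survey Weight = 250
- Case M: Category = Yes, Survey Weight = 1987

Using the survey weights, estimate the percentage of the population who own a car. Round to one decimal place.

36.1

Sum of weights for 'Yes' = 1516 + 2023 + 1644 + 250 + 1987 = 7420
Total weight = 20534
Weighted proportion = 7420 / 20534 = 0.3613519 → 36.13519%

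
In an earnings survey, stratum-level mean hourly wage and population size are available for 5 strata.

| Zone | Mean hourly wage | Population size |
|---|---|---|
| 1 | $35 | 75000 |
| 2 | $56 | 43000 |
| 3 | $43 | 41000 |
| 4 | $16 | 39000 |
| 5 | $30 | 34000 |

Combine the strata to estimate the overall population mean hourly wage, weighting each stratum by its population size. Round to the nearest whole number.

36

Σ Nₕ·x̄ₕ = 35×75000 + 56×43000 + 43×41000 + 16×39000 + 30×34000
  = 2625000 + 2408000 + 1763000 + 624000 + 1020000 = 8440000
Σ Nₕ = 75000 + 43000 + 41000 + 39000 + 34000 = 232000
Overall mean = 8440000 / 232000 = 36.37931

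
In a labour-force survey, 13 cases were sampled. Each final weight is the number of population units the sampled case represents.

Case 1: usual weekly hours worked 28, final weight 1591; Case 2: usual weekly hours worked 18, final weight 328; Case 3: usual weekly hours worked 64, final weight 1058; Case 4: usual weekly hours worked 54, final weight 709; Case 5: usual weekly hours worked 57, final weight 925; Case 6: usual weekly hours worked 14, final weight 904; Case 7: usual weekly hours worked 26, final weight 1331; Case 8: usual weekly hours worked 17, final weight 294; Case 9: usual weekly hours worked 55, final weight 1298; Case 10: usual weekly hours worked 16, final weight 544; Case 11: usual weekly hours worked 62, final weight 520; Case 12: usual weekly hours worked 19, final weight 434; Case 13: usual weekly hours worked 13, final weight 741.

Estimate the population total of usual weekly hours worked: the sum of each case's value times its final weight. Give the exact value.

391648

Weighted total = 391648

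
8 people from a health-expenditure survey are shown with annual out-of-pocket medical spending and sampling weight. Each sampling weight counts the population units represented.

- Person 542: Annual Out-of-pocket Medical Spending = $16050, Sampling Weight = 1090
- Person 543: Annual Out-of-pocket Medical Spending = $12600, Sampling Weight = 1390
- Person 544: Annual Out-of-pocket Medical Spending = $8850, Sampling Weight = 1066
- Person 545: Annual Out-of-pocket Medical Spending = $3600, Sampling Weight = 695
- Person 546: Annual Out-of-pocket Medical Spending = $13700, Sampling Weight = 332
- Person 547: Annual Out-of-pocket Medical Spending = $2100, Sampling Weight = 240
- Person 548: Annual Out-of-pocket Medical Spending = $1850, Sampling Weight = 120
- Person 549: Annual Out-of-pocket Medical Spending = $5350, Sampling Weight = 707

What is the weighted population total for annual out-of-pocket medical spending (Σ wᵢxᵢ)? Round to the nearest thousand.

56001000

Weighted total = 16050×1090 + 12600×1390 + 8850×1066 + 3600×695 + 13700×332 + 2100×240 + 1850×120 + 5350×707
  = 56001450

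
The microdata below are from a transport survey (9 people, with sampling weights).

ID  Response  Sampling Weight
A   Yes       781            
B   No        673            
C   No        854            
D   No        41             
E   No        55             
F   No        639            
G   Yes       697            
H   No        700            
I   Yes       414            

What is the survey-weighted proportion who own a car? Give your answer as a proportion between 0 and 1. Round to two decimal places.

Sum of weights for 'Yes' = 781 + 697 + 414 = 1892
Total weight = 781 + 673 + 854 + 41 + 55 + 639 + 697 + 700 + 414 = 4854
Weighted proportion = 1892 / 4854 = 0.38978162

0.39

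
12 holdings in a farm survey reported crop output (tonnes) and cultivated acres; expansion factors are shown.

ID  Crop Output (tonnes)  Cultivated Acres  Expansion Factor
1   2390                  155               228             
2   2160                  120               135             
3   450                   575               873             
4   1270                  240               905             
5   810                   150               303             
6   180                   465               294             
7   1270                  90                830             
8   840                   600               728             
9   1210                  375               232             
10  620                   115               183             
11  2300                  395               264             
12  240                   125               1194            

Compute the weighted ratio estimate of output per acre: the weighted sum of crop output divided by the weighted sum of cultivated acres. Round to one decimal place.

Σ wᵢ·y = 2390×228 + 2160×135 + 450×873 + 1270×905 + 810×303 + 180×294 + 1270×830 + 840×728 + 1210×232 + 620×183 + 2300×264 + 240×1194
  = 5630630
Σ wᵢ·x = 155×228 + 120×135 + 575×873 + 240×905 + 150×303 + 465×294 + 90×830 + 600×728 + 375×232 + 115×183 + 395×264 + 125×1194
  = 35340 + 16200 + 501975 + 217200 + 45450 + 136710 + 74700 + 436800 + 87000 + 21045 + 104280 + 149250 = 1825950
Ratio = 5630630 / 1825950 = 3.0836715

3.1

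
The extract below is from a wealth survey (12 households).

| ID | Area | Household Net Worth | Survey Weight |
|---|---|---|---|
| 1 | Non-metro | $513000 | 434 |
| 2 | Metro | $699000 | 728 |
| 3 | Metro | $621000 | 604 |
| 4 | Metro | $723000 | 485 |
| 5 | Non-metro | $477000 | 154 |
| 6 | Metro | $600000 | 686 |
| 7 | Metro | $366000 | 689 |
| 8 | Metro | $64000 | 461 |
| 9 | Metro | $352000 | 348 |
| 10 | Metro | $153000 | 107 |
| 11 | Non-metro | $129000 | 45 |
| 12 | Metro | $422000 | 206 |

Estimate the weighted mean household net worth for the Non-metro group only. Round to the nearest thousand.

Non-metro rows: 1, 5, 11
Weighted sum = 513000×434 + 477000×154 + 129000×45
  = 222642000 + 73458000 + 5805000 = 301905000
Sum of weights = 633
Weighted mean = 301905000 / 633 = 476943.13

477000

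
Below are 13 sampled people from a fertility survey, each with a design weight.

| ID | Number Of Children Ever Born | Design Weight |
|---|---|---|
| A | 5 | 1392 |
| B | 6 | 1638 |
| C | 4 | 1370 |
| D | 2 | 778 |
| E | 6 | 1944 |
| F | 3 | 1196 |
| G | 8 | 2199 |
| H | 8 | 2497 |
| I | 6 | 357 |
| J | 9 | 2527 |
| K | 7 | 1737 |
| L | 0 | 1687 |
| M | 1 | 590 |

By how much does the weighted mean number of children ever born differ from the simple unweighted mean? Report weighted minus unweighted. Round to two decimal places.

0.74

Unweighted sum = 65
Unweighted mean = 65 / 13 = 5
Weighted sum = 114278
Sum of weights = 19912
Weighted mean = 114278 / 19912 = 5.7391523
Difference (weighted minus unweighted) = 0.73915227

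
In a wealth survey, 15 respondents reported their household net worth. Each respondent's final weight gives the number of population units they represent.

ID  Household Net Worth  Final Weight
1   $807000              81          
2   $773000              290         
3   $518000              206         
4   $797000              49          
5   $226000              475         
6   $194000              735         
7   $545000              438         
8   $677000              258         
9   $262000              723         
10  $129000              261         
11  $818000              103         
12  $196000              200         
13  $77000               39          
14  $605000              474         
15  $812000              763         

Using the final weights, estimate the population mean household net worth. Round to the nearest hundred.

462100

Weighted sum = 2354492000
Sum of weights = 5095
Weighted mean = 2354492000 / 5095 = 462118.16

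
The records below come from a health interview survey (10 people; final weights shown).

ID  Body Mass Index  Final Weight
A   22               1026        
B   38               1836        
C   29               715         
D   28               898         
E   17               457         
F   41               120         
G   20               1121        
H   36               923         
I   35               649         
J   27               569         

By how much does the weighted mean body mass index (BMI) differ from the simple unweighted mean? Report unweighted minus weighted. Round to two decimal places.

-0.12

Unweighted sum = 22 + 38 + 29 + 28 + 17 + 41 + 20 + 36 + 35 + 27 = 293
Unweighted mean = 293 / 10 = 29.3
Weighted sum = 22×1026 + 38×1836 + 29×715 + 28×898 + 17×457 + 41×120 + 20×1121 + 36×923 + 35×649 + 27×569
  = 22572 + 69768 + 20735 + 25144 + 7769 + 4920 + 22420 + 33228 + 22715 + 15363 = 244634
Sum of weights = 1026 + 1836 + 715 + 898 + 457 + 120 + 1121 + 923 + 649 + 569 = 8314
Weighted mean = 244634 / 8314 = 29.424344
Difference (unweighted minus weighted) = -0.12434448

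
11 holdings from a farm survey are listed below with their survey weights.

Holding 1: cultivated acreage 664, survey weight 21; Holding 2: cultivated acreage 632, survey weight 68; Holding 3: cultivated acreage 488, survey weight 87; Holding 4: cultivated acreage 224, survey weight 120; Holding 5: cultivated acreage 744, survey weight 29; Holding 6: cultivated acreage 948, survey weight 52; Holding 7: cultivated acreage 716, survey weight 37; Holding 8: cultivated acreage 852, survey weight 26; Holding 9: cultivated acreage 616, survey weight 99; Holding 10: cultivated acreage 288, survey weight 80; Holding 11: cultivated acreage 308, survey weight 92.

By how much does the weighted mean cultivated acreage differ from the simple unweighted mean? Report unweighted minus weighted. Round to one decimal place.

Unweighted sum = 664 + 632 + 488 + 224 + 744 + 948 + 716 + 852 + 616 + 288 + 308 = 6480
Unweighted mean = 6480 / 11 = 589.09091
Weighted sum = 664×21 + 632×68 + 488×87 + 224×120 + 744×29 + 948×52 + 716×37 + 852×26 + 616×99 + 288×80 + 308×92
  = 13944 + 42976 + 42456 + 26880 + 21576 + 49296 + 26492 + 22152 + 60984 + 23040 + 28336 = 358132
Sum of weights = 21 + 68 + 87 + 120 + 29 + 52 + 37 + 26 + 99 + 80 + 92 = 711
Weighted mean = 358132 / 711 = 503.70183
Difference (unweighted minus weighted) = 85.389081

85.4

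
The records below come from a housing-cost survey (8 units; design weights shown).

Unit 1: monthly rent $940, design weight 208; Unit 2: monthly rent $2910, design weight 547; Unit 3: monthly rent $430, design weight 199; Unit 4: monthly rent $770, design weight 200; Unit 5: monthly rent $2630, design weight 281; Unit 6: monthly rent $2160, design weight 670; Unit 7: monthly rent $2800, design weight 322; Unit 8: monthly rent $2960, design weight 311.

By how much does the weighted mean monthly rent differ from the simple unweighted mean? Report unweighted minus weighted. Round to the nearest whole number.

-254

Unweighted sum = 940 + 2910 + 430 + 770 + 2630 + 2160 + 2800 + 2960 = 15600
Unweighted mean = 15600 / 8 = 1950
Weighted sum = 940×208 + 2910×547 + 430×199 + 770×200 + 2630×281 + 2160×670 + 2800×322 + 2960×311
  = 6035250
Sum of weights = 208 + 547 + 199 + 200 + 281 + 670 + 322 + 311 = 2738
Weighted mean = 6035250 / 2738 = 2204.2549
Difference (unweighted minus weighted) = -254.25493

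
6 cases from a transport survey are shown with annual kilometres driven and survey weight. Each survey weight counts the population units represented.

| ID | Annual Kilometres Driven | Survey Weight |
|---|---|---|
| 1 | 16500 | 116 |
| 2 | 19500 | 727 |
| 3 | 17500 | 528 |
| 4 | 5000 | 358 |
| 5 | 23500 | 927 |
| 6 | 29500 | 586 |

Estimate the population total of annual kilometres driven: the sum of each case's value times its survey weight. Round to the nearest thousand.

66192000

Weighted total = 16500×116 + 19500×727 + 17500×528 + 5000×358 + 23500×927 + 29500×586
  = 66192000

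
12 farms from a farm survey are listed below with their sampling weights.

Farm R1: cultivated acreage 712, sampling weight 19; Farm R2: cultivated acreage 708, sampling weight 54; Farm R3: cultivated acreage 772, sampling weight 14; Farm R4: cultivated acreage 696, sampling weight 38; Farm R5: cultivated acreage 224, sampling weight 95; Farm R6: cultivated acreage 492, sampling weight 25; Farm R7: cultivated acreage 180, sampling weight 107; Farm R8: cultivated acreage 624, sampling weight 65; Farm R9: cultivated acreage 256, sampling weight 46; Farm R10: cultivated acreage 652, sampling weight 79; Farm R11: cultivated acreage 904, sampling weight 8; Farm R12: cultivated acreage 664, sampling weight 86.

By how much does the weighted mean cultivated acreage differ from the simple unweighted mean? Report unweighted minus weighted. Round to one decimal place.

Unweighted sum = 712 + 708 + 772 + 696 + 224 + 492 + 180 + 624 + 256 + 652 + 904 + 664 = 6884
Unweighted mean = 6884 / 12 = 573.66667
Weighted sum = 712×19 + 708×54 + 772×14 + 696×38 + 224×95 + 492×25 + 180×107 + 624×65 + 256×46 + 652×79 + 904×8 + 664×86
  = 310036
Sum of weights = 636
Weighted mean = 310036 / 636 = 487.47799
Difference (unweighted minus weighted) = 86.188679

86.2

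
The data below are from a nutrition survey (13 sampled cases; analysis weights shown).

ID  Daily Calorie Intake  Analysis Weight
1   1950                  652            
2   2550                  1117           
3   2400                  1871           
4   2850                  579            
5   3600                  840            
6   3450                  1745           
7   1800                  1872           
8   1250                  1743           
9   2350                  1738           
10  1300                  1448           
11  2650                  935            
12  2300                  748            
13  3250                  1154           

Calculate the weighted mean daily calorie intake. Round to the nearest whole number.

2358

Weighted sum = 38768250
Sum of weights = 16442
Weighted mean = 38768250 / 16442 = 2357.8792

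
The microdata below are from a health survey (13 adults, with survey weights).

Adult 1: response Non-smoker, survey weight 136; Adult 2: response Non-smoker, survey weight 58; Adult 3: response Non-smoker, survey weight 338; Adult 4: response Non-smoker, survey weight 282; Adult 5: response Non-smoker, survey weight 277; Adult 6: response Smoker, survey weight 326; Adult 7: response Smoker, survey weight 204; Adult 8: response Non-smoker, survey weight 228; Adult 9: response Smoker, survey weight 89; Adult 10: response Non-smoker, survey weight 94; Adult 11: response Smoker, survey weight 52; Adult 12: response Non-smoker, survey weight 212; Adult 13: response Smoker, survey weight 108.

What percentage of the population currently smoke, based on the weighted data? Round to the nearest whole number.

32

Sum of weights for 'Smoker' = 326 + 204 + 89 + 52 + 108 = 779
Total weight = 2404
Weighted proportion = 779 / 2404 = 0.32404326 → 32.404326%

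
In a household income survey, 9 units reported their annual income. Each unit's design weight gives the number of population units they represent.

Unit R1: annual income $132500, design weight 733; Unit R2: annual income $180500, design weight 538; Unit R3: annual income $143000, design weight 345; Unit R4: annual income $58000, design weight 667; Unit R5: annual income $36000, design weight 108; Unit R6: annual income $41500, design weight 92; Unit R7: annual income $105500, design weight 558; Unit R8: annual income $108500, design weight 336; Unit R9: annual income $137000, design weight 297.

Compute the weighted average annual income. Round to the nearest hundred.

Weighted sum = 132500×733 + 180500×538 + 143000×345 + 58000×667 + 36000×108 + 41500×92 + 105500×558 + 108500×336 + 137000×297
  = 97122500 + 97109000 + 49335000 + 38686000 + 3888000 + 3818000 + 58869000 + 36456000 + 40689000 = 425972500
Sum of weights = 733 + 538 + 345 + 667 + 108 + 92 + 558 + 336 + 297 = 3674
Weighted mean = 425972500 / 3674 = 115942.43

115900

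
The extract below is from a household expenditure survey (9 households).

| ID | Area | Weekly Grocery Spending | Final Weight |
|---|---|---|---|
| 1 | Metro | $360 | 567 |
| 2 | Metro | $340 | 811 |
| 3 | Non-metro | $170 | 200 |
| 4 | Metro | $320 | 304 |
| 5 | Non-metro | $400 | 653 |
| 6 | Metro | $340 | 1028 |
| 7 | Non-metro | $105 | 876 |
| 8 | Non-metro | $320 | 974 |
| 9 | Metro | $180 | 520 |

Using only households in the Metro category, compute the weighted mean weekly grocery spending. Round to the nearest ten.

Metro rows: 1, 2, 4, 6, 9
Weighted sum = 360×567 + 340×811 + 320×304 + 340×1028 + 180×520
  = 204120 + 275740 + 97280 + 349520 + 93600 = 1020260
Sum of weights = 567 + 811 + 304 + 1028 + 520 = 3230
Weighted mean = 1020260 / 3230 = 315.86997

320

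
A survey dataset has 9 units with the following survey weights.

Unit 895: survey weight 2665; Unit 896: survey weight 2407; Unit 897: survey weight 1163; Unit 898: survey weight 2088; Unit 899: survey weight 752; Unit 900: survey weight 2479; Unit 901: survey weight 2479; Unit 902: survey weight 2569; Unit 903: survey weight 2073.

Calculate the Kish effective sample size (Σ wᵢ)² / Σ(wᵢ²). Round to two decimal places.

8.23

Σ wᵢ = 2665 + 2407 + 1163 + 2088 + 752 + 2479 + 2479 + 2569 + 2073 = 18675
Σ wᵢ² = 7102225 + 5793649 + 1352569 + 4359744 + 565504 + 6145441 + 6145441 + 6599761 + 4297329 = 42361663
n_eff = 18675² / 42361663 = 348755625 / 42361663 = 8.2328124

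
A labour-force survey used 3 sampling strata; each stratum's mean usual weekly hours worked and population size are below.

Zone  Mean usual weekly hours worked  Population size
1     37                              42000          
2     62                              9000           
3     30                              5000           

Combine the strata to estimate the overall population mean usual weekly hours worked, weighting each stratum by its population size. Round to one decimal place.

40.4

Σ Nₕ·x̄ₕ = 37×42000 + 62×9000 + 30×5000
  = 1554000 + 558000 + 150000 = 2262000
Σ Nₕ = 56000
Overall mean = 2262000 / 56000 = 40.392857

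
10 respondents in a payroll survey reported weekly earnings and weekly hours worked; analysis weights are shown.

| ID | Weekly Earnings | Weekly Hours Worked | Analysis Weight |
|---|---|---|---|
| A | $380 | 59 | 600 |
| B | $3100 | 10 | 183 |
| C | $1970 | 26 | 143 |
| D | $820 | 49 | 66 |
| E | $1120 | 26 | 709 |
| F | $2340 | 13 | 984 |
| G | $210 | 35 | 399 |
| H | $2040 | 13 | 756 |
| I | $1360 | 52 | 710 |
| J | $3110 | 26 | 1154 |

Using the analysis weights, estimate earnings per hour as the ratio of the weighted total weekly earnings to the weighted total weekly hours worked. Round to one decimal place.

Σ wᵢ·y = 10408340
Σ wᵢ·x = 59×600 + 10×183 + 26×143 + 49×66 + 26×709 + 13×984 + 35×399 + 13×756 + 52×710 + 26×1154
  = 35400 + 1830 + 3718 + 3234 + 18434 + 12792 + 13965 + 9828 + 36920 + 30004 = 166125
Ratio = 10408340 / 166125 = 62.653664

62.7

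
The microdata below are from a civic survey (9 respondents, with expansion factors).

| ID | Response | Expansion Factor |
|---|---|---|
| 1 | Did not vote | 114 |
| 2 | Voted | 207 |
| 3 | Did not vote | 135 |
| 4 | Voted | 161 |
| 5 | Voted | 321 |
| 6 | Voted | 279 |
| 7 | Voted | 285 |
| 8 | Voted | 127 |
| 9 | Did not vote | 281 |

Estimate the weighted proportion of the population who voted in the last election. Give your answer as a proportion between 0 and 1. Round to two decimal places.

Sum of weights for 'Voted' = 207 + 161 + 321 + 279 + 285 + 127 = 1380
Total weight = 114 + 207 + 135 + 161 + 321 + 279 + 285 + 127 + 281 = 1910
Weighted proportion = 1380 / 1910 = 0.72251309

0.72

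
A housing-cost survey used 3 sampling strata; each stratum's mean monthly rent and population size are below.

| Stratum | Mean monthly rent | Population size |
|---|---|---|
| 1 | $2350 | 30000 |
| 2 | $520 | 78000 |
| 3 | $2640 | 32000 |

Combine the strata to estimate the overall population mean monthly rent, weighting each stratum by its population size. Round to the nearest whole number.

1397

Σ Nₕ·x̄ₕ = 2350×30000 + 520×78000 + 2640×32000
  = 70500000 + 40560000 + 84480000 = 195540000
Σ Nₕ = 30000 + 78000 + 32000 = 140000
Overall mean = 195540000 / 140000 = 1396.7143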